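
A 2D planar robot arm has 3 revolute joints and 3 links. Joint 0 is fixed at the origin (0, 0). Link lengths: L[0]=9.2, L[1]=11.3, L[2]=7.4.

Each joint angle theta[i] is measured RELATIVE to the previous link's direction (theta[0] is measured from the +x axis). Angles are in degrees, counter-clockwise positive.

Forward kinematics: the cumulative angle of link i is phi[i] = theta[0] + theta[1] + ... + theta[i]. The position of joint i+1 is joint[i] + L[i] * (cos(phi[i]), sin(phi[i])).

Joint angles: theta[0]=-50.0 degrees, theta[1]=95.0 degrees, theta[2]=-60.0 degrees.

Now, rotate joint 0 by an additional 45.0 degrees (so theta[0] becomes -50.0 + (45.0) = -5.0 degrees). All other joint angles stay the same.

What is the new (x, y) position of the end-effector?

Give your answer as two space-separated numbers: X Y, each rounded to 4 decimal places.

Answer: 15.5736 14.1982

Derivation:
joint[0] = (0.0000, 0.0000)  (base)
link 0: phi[0] = -5 = -5 deg
  cos(-5 deg) = 0.9962, sin(-5 deg) = -0.0872
  joint[1] = (0.0000, 0.0000) + 9.2 * (0.9962, -0.0872) = (0.0000 + 9.1650, 0.0000 + -0.8018) = (9.1650, -0.8018)
link 1: phi[1] = -5 + 95 = 90 deg
  cos(90 deg) = 0.0000, sin(90 deg) = 1.0000
  joint[2] = (9.1650, -0.8018) + 11.3 * (0.0000, 1.0000) = (9.1650 + 0.0000, -0.8018 + 11.3000) = (9.1650, 10.4982)
link 2: phi[2] = -5 + 95 + -60 = 30 deg
  cos(30 deg) = 0.8660, sin(30 deg) = 0.5000
  joint[3] = (9.1650, 10.4982) + 7.4 * (0.8660, 0.5000) = (9.1650 + 6.4086, 10.4982 + 3.7000) = (15.5736, 14.1982)
End effector: (15.5736, 14.1982)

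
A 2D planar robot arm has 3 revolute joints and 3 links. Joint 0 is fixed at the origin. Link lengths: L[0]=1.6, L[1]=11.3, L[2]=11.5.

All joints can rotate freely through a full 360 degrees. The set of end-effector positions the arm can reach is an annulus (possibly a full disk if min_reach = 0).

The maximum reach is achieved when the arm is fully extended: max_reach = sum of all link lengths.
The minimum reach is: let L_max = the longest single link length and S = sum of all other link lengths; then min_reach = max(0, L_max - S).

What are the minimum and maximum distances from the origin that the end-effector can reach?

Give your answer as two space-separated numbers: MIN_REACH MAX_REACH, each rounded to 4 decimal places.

Answer: 0.0000 24.4000

Derivation:
Link lengths: [1.6, 11.3, 11.5]
max_reach = 1.6 + 11.3 + 11.5 = 24.4
L_max = max([1.6, 11.3, 11.5]) = 11.5
S (sum of others) = 24.4 - 11.5 = 12.9
min_reach = max(0, 11.5 - 12.9) = max(0, -1.4) = 0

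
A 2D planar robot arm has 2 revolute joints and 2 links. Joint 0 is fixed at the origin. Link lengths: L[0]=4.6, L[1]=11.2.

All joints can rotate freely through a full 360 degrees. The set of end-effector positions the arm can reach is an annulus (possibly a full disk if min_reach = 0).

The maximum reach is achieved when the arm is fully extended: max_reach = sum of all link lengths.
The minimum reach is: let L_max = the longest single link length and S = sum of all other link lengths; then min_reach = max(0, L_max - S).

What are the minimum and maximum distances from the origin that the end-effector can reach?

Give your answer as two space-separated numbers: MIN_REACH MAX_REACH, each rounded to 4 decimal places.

Answer: 6.6000 15.8000

Derivation:
Link lengths: [4.6, 11.2]
max_reach = 4.6 + 11.2 = 15.8
L_max = max([4.6, 11.2]) = 11.2
S (sum of others) = 15.8 - 11.2 = 4.6
min_reach = max(0, 11.2 - 4.6) = max(0, 6.6) = 6.6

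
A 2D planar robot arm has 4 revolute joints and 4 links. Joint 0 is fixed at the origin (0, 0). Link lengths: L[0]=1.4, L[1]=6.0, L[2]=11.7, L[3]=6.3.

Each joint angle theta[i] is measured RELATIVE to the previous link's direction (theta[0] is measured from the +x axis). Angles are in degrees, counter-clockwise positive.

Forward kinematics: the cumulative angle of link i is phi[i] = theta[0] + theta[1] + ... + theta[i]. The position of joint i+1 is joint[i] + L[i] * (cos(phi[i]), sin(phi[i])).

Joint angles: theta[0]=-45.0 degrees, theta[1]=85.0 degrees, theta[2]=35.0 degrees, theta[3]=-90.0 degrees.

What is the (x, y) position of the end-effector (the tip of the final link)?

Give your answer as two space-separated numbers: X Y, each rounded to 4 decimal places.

Answer: 14.6997 12.5375

Derivation:
joint[0] = (0.0000, 0.0000)  (base)
link 0: phi[0] = -45 = -45 deg
  cos(-45 deg) = 0.7071, sin(-45 deg) = -0.7071
  joint[1] = (0.0000, 0.0000) + 1.4 * (0.7071, -0.7071) = (0.0000 + 0.9899, 0.0000 + -0.9899) = (0.9899, -0.9899)
link 1: phi[1] = -45 + 85 = 40 deg
  cos(40 deg) = 0.7660, sin(40 deg) = 0.6428
  joint[2] = (0.9899, -0.9899) + 6 * (0.7660, 0.6428) = (0.9899 + 4.5963, -0.9899 + 3.8567) = (5.5862, 2.8668)
link 2: phi[2] = -45 + 85 + 35 = 75 deg
  cos(75 deg) = 0.2588, sin(75 deg) = 0.9659
  joint[3] = (5.5862, 2.8668) + 11.7 * (0.2588, 0.9659) = (5.5862 + 3.0282, 2.8668 + 11.3013) = (8.6144, 14.1681)
link 3: phi[3] = -45 + 85 + 35 + -90 = -15 deg
  cos(-15 deg) = 0.9659, sin(-15 deg) = -0.2588
  joint[4] = (8.6144, 14.1681) + 6.3 * (0.9659, -0.2588) = (8.6144 + 6.0853, 14.1681 + -1.6306) = (14.6997, 12.5375)
End effector: (14.6997, 12.5375)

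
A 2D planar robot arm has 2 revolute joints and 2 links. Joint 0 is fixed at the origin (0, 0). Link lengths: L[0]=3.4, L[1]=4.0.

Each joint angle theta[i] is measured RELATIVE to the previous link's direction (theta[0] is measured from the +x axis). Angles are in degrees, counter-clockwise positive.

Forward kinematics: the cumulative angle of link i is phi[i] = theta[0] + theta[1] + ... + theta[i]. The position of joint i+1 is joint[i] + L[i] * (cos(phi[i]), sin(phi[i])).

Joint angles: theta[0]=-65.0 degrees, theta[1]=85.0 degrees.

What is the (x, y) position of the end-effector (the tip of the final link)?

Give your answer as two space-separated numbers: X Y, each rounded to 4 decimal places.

joint[0] = (0.0000, 0.0000)  (base)
link 0: phi[0] = -65 = -65 deg
  cos(-65 deg) = 0.4226, sin(-65 deg) = -0.9063
  joint[1] = (0.0000, 0.0000) + 3.4 * (0.4226, -0.9063) = (0.0000 + 1.4369, 0.0000 + -3.0814) = (1.4369, -3.0814)
link 1: phi[1] = -65 + 85 = 20 deg
  cos(20 deg) = 0.9397, sin(20 deg) = 0.3420
  joint[2] = (1.4369, -3.0814) + 4 * (0.9397, 0.3420) = (1.4369 + 3.7588, -3.0814 + 1.3681) = (5.1957, -1.7134)
End effector: (5.1957, -1.7134)

Answer: 5.1957 -1.7134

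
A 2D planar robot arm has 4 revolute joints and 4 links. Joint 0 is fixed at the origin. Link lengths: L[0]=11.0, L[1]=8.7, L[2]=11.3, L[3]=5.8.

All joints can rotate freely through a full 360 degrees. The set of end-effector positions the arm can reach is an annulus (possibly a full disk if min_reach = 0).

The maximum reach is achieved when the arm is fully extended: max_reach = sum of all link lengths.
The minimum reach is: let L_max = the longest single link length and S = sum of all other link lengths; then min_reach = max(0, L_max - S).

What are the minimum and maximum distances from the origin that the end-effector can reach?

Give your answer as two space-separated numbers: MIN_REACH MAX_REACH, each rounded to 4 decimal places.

Answer: 0.0000 36.8000

Derivation:
Link lengths: [11.0, 8.7, 11.3, 5.8]
max_reach = 11 + 8.7 + 11.3 + 5.8 = 36.8
L_max = max([11.0, 8.7, 11.3, 5.8]) = 11.3
S (sum of others) = 36.8 - 11.3 = 25.5
min_reach = max(0, 11.3 - 25.5) = max(0, -14.2) = 0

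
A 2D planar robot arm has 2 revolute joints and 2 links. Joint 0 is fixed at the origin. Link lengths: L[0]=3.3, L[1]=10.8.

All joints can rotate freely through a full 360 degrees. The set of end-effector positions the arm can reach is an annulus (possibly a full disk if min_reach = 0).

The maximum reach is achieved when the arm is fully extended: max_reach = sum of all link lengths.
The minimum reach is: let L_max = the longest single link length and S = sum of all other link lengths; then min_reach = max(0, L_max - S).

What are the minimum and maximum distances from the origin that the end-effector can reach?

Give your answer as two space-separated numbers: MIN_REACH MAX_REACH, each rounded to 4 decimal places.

Answer: 7.5000 14.1000

Derivation:
Link lengths: [3.3, 10.8]
max_reach = 3.3 + 10.8 = 14.1
L_max = max([3.3, 10.8]) = 10.8
S (sum of others) = 14.1 - 10.8 = 3.3
min_reach = max(0, 10.8 - 3.3) = max(0, 7.5) = 7.5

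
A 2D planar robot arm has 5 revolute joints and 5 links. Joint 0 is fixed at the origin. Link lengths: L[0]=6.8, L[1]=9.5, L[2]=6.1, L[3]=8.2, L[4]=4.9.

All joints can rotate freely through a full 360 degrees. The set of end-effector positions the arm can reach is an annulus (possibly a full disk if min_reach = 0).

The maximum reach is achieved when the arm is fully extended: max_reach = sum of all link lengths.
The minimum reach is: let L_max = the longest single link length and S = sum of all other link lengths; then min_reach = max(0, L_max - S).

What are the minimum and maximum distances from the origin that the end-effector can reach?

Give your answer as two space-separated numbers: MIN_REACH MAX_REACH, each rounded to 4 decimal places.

Answer: 0.0000 35.5000

Derivation:
Link lengths: [6.8, 9.5, 6.1, 8.2, 4.9]
max_reach = 6.8 + 9.5 + 6.1 + 8.2 + 4.9 = 35.5
L_max = max([6.8, 9.5, 6.1, 8.2, 4.9]) = 9.5
S (sum of others) = 35.5 - 9.5 = 26
min_reach = max(0, 9.5 - 26) = max(0, -16.5) = 0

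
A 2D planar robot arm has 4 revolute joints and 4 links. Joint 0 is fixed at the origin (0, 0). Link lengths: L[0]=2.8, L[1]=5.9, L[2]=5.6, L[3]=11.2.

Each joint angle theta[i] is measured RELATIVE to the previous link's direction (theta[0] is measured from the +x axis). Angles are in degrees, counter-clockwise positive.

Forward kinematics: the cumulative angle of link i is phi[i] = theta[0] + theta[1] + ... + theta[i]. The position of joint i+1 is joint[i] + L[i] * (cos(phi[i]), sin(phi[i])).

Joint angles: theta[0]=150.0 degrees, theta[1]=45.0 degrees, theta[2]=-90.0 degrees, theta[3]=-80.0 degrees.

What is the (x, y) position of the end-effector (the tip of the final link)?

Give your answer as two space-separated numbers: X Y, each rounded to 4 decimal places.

Answer: 0.5774 10.0155

Derivation:
joint[0] = (0.0000, 0.0000)  (base)
link 0: phi[0] = 150 = 150 deg
  cos(150 deg) = -0.8660, sin(150 deg) = 0.5000
  joint[1] = (0.0000, 0.0000) + 2.8 * (-0.8660, 0.5000) = (0.0000 + -2.4249, 0.0000 + 1.4000) = (-2.4249, 1.4000)
link 1: phi[1] = 150 + 45 = 195 deg
  cos(195 deg) = -0.9659, sin(195 deg) = -0.2588
  joint[2] = (-2.4249, 1.4000) + 5.9 * (-0.9659, -0.2588) = (-2.4249 + -5.6990, 1.4000 + -1.5270) = (-8.1238, -0.1270)
link 2: phi[2] = 150 + 45 + -90 = 105 deg
  cos(105 deg) = -0.2588, sin(105 deg) = 0.9659
  joint[3] = (-8.1238, -0.1270) + 5.6 * (-0.2588, 0.9659) = (-8.1238 + -1.4494, -0.1270 + 5.4092) = (-9.5732, 5.2822)
link 3: phi[3] = 150 + 45 + -90 + -80 = 25 deg
  cos(25 deg) = 0.9063, sin(25 deg) = 0.4226
  joint[4] = (-9.5732, 5.2822) + 11.2 * (0.9063, 0.4226) = (-9.5732 + 10.1506, 5.2822 + 4.7333) = (0.5774, 10.0155)
End effector: (0.5774, 10.0155)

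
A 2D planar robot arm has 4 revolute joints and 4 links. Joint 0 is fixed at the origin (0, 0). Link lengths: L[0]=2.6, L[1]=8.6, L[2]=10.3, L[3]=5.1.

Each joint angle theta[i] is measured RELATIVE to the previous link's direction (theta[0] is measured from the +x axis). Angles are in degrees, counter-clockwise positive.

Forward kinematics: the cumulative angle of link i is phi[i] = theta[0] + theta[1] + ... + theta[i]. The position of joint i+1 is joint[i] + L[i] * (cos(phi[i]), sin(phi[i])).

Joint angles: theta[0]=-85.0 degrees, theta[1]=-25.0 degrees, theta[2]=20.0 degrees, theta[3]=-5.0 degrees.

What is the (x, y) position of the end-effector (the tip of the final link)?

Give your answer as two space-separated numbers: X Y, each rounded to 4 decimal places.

joint[0] = (0.0000, 0.0000)  (base)
link 0: phi[0] = -85 = -85 deg
  cos(-85 deg) = 0.0872, sin(-85 deg) = -0.9962
  joint[1] = (0.0000, 0.0000) + 2.6 * (0.0872, -0.9962) = (0.0000 + 0.2266, 0.0000 + -2.5901) = (0.2266, -2.5901)
link 1: phi[1] = -85 + -25 = -110 deg
  cos(-110 deg) = -0.3420, sin(-110 deg) = -0.9397
  joint[2] = (0.2266, -2.5901) + 8.6 * (-0.3420, -0.9397) = (0.2266 + -2.9414, -2.5901 + -8.0814) = (-2.7148, -10.6715)
link 2: phi[2] = -85 + -25 + 20 = -90 deg
  cos(-90 deg) = 0.0000, sin(-90 deg) = -1.0000
  joint[3] = (-2.7148, -10.6715) + 10.3 * (0.0000, -1.0000) = (-2.7148 + 0.0000, -10.6715 + -10.3000) = (-2.7148, -20.9715)
link 3: phi[3] = -85 + -25 + 20 + -5 = -95 deg
  cos(-95 deg) = -0.0872, sin(-95 deg) = -0.9962
  joint[4] = (-2.7148, -20.9715) + 5.1 * (-0.0872, -0.9962) = (-2.7148 + -0.4445, -20.9715 + -5.0806) = (-3.1593, -26.0521)
End effector: (-3.1593, -26.0521)

Answer: -3.1593 -26.0521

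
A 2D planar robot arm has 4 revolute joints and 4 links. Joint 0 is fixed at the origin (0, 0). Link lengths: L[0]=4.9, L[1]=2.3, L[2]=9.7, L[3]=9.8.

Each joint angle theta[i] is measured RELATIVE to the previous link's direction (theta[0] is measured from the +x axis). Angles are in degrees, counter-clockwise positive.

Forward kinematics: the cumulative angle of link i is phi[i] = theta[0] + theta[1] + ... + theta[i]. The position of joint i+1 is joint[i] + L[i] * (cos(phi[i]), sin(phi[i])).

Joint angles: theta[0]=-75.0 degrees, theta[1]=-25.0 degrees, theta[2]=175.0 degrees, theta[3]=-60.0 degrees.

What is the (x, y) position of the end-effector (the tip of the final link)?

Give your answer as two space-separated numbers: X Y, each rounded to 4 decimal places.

Answer: 12.8454 4.9078

Derivation:
joint[0] = (0.0000, 0.0000)  (base)
link 0: phi[0] = -75 = -75 deg
  cos(-75 deg) = 0.2588, sin(-75 deg) = -0.9659
  joint[1] = (0.0000, 0.0000) + 4.9 * (0.2588, -0.9659) = (0.0000 + 1.2682, 0.0000 + -4.7330) = (1.2682, -4.7330)
link 1: phi[1] = -75 + -25 = -100 deg
  cos(-100 deg) = -0.1736, sin(-100 deg) = -0.9848
  joint[2] = (1.2682, -4.7330) + 2.3 * (-0.1736, -0.9848) = (1.2682 + -0.3994, -4.7330 + -2.2651) = (0.8688, -6.9981)
link 2: phi[2] = -75 + -25 + 175 = 75 deg
  cos(75 deg) = 0.2588, sin(75 deg) = 0.9659
  joint[3] = (0.8688, -6.9981) + 9.7 * (0.2588, 0.9659) = (0.8688 + 2.5105, -6.9981 + 9.3695) = (3.3794, 2.3714)
link 3: phi[3] = -75 + -25 + 175 + -60 = 15 deg
  cos(15 deg) = 0.9659, sin(15 deg) = 0.2588
  joint[4] = (3.3794, 2.3714) + 9.8 * (0.9659, 0.2588) = (3.3794 + 9.4661, 2.3714 + 2.5364) = (12.8454, 4.9078)
End effector: (12.8454, 4.9078)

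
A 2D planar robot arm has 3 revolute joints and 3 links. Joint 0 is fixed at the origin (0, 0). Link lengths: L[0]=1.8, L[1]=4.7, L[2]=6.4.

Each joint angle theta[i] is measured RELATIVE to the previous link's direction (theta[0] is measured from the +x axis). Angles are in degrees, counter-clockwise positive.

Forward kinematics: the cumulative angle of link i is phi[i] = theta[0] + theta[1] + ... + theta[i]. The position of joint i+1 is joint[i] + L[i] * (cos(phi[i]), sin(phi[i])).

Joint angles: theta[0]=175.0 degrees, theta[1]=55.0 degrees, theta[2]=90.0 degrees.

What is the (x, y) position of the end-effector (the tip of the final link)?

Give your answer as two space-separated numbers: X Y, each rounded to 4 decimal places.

joint[0] = (0.0000, 0.0000)  (base)
link 0: phi[0] = 175 = 175 deg
  cos(175 deg) = -0.9962, sin(175 deg) = 0.0872
  joint[1] = (0.0000, 0.0000) + 1.8 * (-0.9962, 0.0872) = (0.0000 + -1.7932, 0.0000 + 0.1569) = (-1.7932, 0.1569)
link 1: phi[1] = 175 + 55 = 230 deg
  cos(230 deg) = -0.6428, sin(230 deg) = -0.7660
  joint[2] = (-1.7932, 0.1569) + 4.7 * (-0.6428, -0.7660) = (-1.7932 + -3.0211, 0.1569 + -3.6004) = (-4.8143, -3.4435)
link 2: phi[2] = 175 + 55 + 90 = 320 deg
  cos(320 deg) = 0.7660, sin(320 deg) = -0.6428
  joint[3] = (-4.8143, -3.4435) + 6.4 * (0.7660, -0.6428) = (-4.8143 + 4.9027, -3.4435 + -4.1138) = (0.0884, -7.5574)
End effector: (0.0884, -7.5574)

Answer: 0.0884 -7.5574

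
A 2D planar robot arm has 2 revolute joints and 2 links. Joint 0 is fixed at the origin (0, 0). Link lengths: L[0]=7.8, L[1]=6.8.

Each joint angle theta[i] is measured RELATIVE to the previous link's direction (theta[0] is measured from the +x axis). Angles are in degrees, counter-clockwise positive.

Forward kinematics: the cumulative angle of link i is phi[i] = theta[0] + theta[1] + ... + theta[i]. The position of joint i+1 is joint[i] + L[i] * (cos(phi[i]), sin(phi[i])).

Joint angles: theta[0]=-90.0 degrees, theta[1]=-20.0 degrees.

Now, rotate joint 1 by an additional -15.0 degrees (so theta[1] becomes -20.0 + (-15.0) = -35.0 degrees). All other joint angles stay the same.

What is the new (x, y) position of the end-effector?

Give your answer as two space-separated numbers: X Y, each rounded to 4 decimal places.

Answer: -3.9003 -13.3702

Derivation:
joint[0] = (0.0000, 0.0000)  (base)
link 0: phi[0] = -90 = -90 deg
  cos(-90 deg) = 0.0000, sin(-90 deg) = -1.0000
  joint[1] = (0.0000, 0.0000) + 7.8 * (0.0000, -1.0000) = (0.0000 + 0.0000, 0.0000 + -7.8000) = (0.0000, -7.8000)
link 1: phi[1] = -90 + -35 = -125 deg
  cos(-125 deg) = -0.5736, sin(-125 deg) = -0.8192
  joint[2] = (0.0000, -7.8000) + 6.8 * (-0.5736, -0.8192) = (0.0000 + -3.9003, -7.8000 + -5.5702) = (-3.9003, -13.3702)
End effector: (-3.9003, -13.3702)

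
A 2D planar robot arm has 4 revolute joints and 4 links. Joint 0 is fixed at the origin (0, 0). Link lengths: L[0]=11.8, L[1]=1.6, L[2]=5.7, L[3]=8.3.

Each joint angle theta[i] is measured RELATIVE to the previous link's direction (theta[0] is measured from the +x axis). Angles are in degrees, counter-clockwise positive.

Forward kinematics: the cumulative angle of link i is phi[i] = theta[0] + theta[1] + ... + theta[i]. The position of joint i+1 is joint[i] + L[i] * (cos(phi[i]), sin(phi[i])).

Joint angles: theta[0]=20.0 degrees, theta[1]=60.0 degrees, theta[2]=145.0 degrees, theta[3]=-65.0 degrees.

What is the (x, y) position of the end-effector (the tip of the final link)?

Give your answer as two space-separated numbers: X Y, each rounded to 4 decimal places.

Answer: -0.4637 4.4198

Derivation:
joint[0] = (0.0000, 0.0000)  (base)
link 0: phi[0] = 20 = 20 deg
  cos(20 deg) = 0.9397, sin(20 deg) = 0.3420
  joint[1] = (0.0000, 0.0000) + 11.8 * (0.9397, 0.3420) = (0.0000 + 11.0884, 0.0000 + 4.0358) = (11.0884, 4.0358)
link 1: phi[1] = 20 + 60 = 80 deg
  cos(80 deg) = 0.1736, sin(80 deg) = 0.9848
  joint[2] = (11.0884, 4.0358) + 1.6 * (0.1736, 0.9848) = (11.0884 + 0.2778, 4.0358 + 1.5757) = (11.3662, 5.6115)
link 2: phi[2] = 20 + 60 + 145 = 225 deg
  cos(225 deg) = -0.7071, sin(225 deg) = -0.7071
  joint[3] = (11.3662, 5.6115) + 5.7 * (-0.7071, -0.7071) = (11.3662 + -4.0305, 5.6115 + -4.0305) = (7.3357, 1.5810)
link 3: phi[3] = 20 + 60 + 145 + -65 = 160 deg
  cos(160 deg) = -0.9397, sin(160 deg) = 0.3420
  joint[4] = (7.3357, 1.5810) + 8.3 * (-0.9397, 0.3420) = (7.3357 + -7.7994, 1.5810 + 2.8388) = (-0.4637, 4.4198)
End effector: (-0.4637, 4.4198)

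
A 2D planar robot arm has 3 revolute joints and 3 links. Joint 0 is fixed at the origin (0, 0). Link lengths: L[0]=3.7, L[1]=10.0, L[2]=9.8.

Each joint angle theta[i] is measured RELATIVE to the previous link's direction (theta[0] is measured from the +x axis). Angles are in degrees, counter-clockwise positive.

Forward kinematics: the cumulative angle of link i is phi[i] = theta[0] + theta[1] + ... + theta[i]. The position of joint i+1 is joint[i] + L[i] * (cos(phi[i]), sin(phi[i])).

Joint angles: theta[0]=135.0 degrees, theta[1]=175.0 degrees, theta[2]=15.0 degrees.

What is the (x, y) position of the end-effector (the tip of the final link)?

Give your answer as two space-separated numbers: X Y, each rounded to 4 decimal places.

joint[0] = (0.0000, 0.0000)  (base)
link 0: phi[0] = 135 = 135 deg
  cos(135 deg) = -0.7071, sin(135 deg) = 0.7071
  joint[1] = (0.0000, 0.0000) + 3.7 * (-0.7071, 0.7071) = (0.0000 + -2.6163, 0.0000 + 2.6163) = (-2.6163, 2.6163)
link 1: phi[1] = 135 + 175 = 310 deg
  cos(310 deg) = 0.6428, sin(310 deg) = -0.7660
  joint[2] = (-2.6163, 2.6163) + 10 * (0.6428, -0.7660) = (-2.6163 + 6.4279, 2.6163 + -7.6604) = (3.8116, -5.0441)
link 2: phi[2] = 135 + 175 + 15 = 325 deg
  cos(325 deg) = 0.8192, sin(325 deg) = -0.5736
  joint[3] = (3.8116, -5.0441) + 9.8 * (0.8192, -0.5736) = (3.8116 + 8.0277, -5.0441 + -5.6210) = (11.8393, -10.6652)
End effector: (11.8393, -10.6652)

Answer: 11.8393 -10.6652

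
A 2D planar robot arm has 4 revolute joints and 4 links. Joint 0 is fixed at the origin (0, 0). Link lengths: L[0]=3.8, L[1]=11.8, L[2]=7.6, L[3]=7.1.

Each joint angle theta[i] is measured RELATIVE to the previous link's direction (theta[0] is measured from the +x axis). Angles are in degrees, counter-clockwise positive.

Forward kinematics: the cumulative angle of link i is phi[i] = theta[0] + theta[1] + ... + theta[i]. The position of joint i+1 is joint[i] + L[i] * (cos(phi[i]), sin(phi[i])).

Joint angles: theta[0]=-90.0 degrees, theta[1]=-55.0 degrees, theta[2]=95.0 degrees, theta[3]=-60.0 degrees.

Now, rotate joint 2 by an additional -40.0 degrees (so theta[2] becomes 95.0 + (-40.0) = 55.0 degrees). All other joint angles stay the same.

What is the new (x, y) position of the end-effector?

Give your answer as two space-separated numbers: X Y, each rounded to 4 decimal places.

Answer: -15.8148 -21.7182

Derivation:
joint[0] = (0.0000, 0.0000)  (base)
link 0: phi[0] = -90 = -90 deg
  cos(-90 deg) = 0.0000, sin(-90 deg) = -1.0000
  joint[1] = (0.0000, 0.0000) + 3.8 * (0.0000, -1.0000) = (0.0000 + 0.0000, 0.0000 + -3.8000) = (0.0000, -3.8000)
link 1: phi[1] = -90 + -55 = -145 deg
  cos(-145 deg) = -0.8192, sin(-145 deg) = -0.5736
  joint[2] = (0.0000, -3.8000) + 11.8 * (-0.8192, -0.5736) = (0.0000 + -9.6660, -3.8000 + -6.7682) = (-9.6660, -10.5682)
link 2: phi[2] = -90 + -55 + 55 = -90 deg
  cos(-90 deg) = 0.0000, sin(-90 deg) = -1.0000
  joint[3] = (-9.6660, -10.5682) + 7.6 * (0.0000, -1.0000) = (-9.6660 + 0.0000, -10.5682 + -7.6000) = (-9.6660, -18.1682)
link 3: phi[3] = -90 + -55 + 55 + -60 = -150 deg
  cos(-150 deg) = -0.8660, sin(-150 deg) = -0.5000
  joint[4] = (-9.6660, -18.1682) + 7.1 * (-0.8660, -0.5000) = (-9.6660 + -6.1488, -18.1682 + -3.5500) = (-15.8148, -21.7182)
End effector: (-15.8148, -21.7182)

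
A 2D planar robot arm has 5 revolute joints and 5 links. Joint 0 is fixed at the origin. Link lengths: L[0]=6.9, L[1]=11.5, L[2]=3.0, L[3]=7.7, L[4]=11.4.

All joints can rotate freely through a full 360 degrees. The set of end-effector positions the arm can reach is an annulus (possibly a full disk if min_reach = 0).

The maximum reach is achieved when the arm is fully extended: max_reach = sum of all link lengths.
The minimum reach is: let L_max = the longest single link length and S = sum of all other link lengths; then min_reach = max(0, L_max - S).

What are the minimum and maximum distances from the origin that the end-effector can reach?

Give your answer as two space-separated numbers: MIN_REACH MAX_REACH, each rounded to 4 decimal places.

Answer: 0.0000 40.5000

Derivation:
Link lengths: [6.9, 11.5, 3.0, 7.7, 11.4]
max_reach = 6.9 + 11.5 + 3 + 7.7 + 11.4 = 40.5
L_max = max([6.9, 11.5, 3.0, 7.7, 11.4]) = 11.5
S (sum of others) = 40.5 - 11.5 = 29
min_reach = max(0, 11.5 - 29) = max(0, -17.5) = 0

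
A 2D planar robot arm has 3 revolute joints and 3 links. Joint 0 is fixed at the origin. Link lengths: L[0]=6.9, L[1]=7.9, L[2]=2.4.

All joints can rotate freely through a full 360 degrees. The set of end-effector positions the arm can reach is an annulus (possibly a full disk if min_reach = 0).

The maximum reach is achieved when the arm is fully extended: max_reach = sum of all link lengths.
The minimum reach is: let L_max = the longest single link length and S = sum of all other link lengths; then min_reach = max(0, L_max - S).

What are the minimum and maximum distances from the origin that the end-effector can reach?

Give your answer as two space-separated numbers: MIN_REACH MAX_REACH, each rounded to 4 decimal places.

Link lengths: [6.9, 7.9, 2.4]
max_reach = 6.9 + 7.9 + 2.4 = 17.2
L_max = max([6.9, 7.9, 2.4]) = 7.9
S (sum of others) = 17.2 - 7.9 = 9.3
min_reach = max(0, 7.9 - 9.3) = max(0, -1.4) = 0

Answer: 0.0000 17.2000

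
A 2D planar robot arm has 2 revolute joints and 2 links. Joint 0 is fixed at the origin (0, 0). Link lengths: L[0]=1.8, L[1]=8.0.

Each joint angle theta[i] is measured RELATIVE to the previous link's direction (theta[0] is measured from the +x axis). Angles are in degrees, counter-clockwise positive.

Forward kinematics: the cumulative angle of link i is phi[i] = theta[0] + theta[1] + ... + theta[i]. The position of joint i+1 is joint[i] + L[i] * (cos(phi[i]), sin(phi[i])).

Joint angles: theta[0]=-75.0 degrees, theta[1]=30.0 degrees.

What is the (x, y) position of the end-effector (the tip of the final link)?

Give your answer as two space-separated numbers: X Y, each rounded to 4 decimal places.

joint[0] = (0.0000, 0.0000)  (base)
link 0: phi[0] = -75 = -75 deg
  cos(-75 deg) = 0.2588, sin(-75 deg) = -0.9659
  joint[1] = (0.0000, 0.0000) + 1.8 * (0.2588, -0.9659) = (0.0000 + 0.4659, 0.0000 + -1.7387) = (0.4659, -1.7387)
link 1: phi[1] = -75 + 30 = -45 deg
  cos(-45 deg) = 0.7071, sin(-45 deg) = -0.7071
  joint[2] = (0.4659, -1.7387) + 8 * (0.7071, -0.7071) = (0.4659 + 5.6569, -1.7387 + -5.6569) = (6.1227, -7.3955)
End effector: (6.1227, -7.3955)

Answer: 6.1227 -7.3955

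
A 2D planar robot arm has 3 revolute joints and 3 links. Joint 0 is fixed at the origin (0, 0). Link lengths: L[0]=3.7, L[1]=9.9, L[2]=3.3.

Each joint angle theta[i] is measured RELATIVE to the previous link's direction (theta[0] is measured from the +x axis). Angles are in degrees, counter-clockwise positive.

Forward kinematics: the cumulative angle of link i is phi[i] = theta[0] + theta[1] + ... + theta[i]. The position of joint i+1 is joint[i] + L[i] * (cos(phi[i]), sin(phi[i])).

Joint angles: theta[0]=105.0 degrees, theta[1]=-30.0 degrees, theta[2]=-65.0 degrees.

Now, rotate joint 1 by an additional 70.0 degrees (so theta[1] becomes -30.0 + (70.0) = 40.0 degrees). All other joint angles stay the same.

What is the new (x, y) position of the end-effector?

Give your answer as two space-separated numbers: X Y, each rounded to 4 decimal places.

joint[0] = (0.0000, 0.0000)  (base)
link 0: phi[0] = 105 = 105 deg
  cos(105 deg) = -0.2588, sin(105 deg) = 0.9659
  joint[1] = (0.0000, 0.0000) + 3.7 * (-0.2588, 0.9659) = (0.0000 + -0.9576, 0.0000 + 3.5739) = (-0.9576, 3.5739)
link 1: phi[1] = 105 + 40 = 145 deg
  cos(145 deg) = -0.8192, sin(145 deg) = 0.5736
  joint[2] = (-0.9576, 3.5739) + 9.9 * (-0.8192, 0.5736) = (-0.9576 + -8.1096, 3.5739 + 5.6784) = (-9.0672, 9.2523)
link 2: phi[2] = 105 + 40 + -65 = 80 deg
  cos(80 deg) = 0.1736, sin(80 deg) = 0.9848
  joint[3] = (-9.0672, 9.2523) + 3.3 * (0.1736, 0.9848) = (-9.0672 + 0.5730, 9.2523 + 3.2499) = (-8.4942, 12.5022)
End effector: (-8.4942, 12.5022)

Answer: -8.4942 12.5022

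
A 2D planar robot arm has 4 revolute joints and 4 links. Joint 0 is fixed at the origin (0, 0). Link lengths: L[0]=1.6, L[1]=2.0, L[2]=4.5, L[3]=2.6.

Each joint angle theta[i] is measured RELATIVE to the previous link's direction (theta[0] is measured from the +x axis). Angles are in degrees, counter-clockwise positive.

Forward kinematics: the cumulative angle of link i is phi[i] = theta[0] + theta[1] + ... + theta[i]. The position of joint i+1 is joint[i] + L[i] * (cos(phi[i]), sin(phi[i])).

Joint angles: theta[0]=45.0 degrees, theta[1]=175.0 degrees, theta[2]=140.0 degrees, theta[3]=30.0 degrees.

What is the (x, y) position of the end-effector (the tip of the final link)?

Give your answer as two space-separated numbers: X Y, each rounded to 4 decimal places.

Answer: 6.3509 1.1458

Derivation:
joint[0] = (0.0000, 0.0000)  (base)
link 0: phi[0] = 45 = 45 deg
  cos(45 deg) = 0.7071, sin(45 deg) = 0.7071
  joint[1] = (0.0000, 0.0000) + 1.6 * (0.7071, 0.7071) = (0.0000 + 1.1314, 0.0000 + 1.1314) = (1.1314, 1.1314)
link 1: phi[1] = 45 + 175 = 220 deg
  cos(220 deg) = -0.7660, sin(220 deg) = -0.6428
  joint[2] = (1.1314, 1.1314) + 2 * (-0.7660, -0.6428) = (1.1314 + -1.5321, 1.1314 + -1.2856) = (-0.4007, -0.1542)
link 2: phi[2] = 45 + 175 + 140 = 360 deg
  cos(360 deg) = 1.0000, sin(360 deg) = -0.0000
  joint[3] = (-0.4007, -0.1542) + 4.5 * (1.0000, -0.0000) = (-0.4007 + 4.5000, -0.1542 + -0.0000) = (4.0993, -0.1542)
link 3: phi[3] = 45 + 175 + 140 + 30 = 390 deg
  cos(390 deg) = 0.8660, sin(390 deg) = 0.5000
  joint[4] = (4.0993, -0.1542) + 2.6 * (0.8660, 0.5000) = (4.0993 + 2.2517, -0.1542 + 1.3000) = (6.3509, 1.1458)
End effector: (6.3509, 1.1458)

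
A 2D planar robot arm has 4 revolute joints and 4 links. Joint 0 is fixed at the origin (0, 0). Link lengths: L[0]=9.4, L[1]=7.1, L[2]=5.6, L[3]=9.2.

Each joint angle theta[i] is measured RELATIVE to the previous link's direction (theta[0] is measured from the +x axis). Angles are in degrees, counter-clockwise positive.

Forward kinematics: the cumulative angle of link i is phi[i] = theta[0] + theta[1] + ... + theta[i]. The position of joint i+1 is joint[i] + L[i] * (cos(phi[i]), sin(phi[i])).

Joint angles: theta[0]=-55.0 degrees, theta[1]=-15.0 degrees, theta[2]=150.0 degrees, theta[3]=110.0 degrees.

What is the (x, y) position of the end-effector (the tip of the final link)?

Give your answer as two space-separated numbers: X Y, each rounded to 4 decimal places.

joint[0] = (0.0000, 0.0000)  (base)
link 0: phi[0] = -55 = -55 deg
  cos(-55 deg) = 0.5736, sin(-55 deg) = -0.8192
  joint[1] = (0.0000, 0.0000) + 9.4 * (0.5736, -0.8192) = (0.0000 + 5.3916, 0.0000 + -7.7000) = (5.3916, -7.7000)
link 1: phi[1] = -55 + -15 = -70 deg
  cos(-70 deg) = 0.3420, sin(-70 deg) = -0.9397
  joint[2] = (5.3916, -7.7000) + 7.1 * (0.3420, -0.9397) = (5.3916 + 2.4283, -7.7000 + -6.6718) = (7.8200, -14.3718)
link 2: phi[2] = -55 + -15 + 150 = 80 deg
  cos(80 deg) = 0.1736, sin(80 deg) = 0.9848
  joint[3] = (7.8200, -14.3718) + 5.6 * (0.1736, 0.9848) = (7.8200 + 0.9724, -14.3718 + 5.5149) = (8.7924, -8.8569)
link 3: phi[3] = -55 + -15 + 150 + 110 = 190 deg
  cos(190 deg) = -0.9848, sin(190 deg) = -0.1736
  joint[4] = (8.7924, -8.8569) + 9.2 * (-0.9848, -0.1736) = (8.7924 + -9.0602, -8.8569 + -1.5976) = (-0.2678, -10.4545)
End effector: (-0.2678, -10.4545)

Answer: -0.2678 -10.4545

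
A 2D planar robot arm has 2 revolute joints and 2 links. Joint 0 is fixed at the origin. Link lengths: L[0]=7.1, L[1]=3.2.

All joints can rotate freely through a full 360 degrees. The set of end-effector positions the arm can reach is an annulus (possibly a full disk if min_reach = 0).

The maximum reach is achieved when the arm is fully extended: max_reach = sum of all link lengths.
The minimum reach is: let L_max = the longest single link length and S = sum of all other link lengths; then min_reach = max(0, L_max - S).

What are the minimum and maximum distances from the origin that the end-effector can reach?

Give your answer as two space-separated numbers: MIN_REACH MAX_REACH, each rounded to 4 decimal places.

Link lengths: [7.1, 3.2]
max_reach = 7.1 + 3.2 = 10.3
L_max = max([7.1, 3.2]) = 7.1
S (sum of others) = 10.3 - 7.1 = 3.2
min_reach = max(0, 7.1 - 3.2) = max(0, 3.9) = 3.9

Answer: 3.9000 10.3000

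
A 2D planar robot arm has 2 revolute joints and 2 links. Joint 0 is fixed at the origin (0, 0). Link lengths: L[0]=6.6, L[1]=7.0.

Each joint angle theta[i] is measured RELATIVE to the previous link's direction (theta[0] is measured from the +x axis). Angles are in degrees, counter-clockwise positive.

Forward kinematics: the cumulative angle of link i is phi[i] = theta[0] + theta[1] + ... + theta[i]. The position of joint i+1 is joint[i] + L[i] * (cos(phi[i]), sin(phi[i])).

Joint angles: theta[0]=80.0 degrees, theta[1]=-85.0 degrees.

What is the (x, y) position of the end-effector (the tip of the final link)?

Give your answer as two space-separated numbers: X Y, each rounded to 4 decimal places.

Answer: 8.1194 5.8896

Derivation:
joint[0] = (0.0000, 0.0000)  (base)
link 0: phi[0] = 80 = 80 deg
  cos(80 deg) = 0.1736, sin(80 deg) = 0.9848
  joint[1] = (0.0000, 0.0000) + 6.6 * (0.1736, 0.9848) = (0.0000 + 1.1461, 0.0000 + 6.4997) = (1.1461, 6.4997)
link 1: phi[1] = 80 + -85 = -5 deg
  cos(-5 deg) = 0.9962, sin(-5 deg) = -0.0872
  joint[2] = (1.1461, 6.4997) + 7 * (0.9962, -0.0872) = (1.1461 + 6.9734, 6.4997 + -0.6101) = (8.1194, 5.8896)
End effector: (8.1194, 5.8896)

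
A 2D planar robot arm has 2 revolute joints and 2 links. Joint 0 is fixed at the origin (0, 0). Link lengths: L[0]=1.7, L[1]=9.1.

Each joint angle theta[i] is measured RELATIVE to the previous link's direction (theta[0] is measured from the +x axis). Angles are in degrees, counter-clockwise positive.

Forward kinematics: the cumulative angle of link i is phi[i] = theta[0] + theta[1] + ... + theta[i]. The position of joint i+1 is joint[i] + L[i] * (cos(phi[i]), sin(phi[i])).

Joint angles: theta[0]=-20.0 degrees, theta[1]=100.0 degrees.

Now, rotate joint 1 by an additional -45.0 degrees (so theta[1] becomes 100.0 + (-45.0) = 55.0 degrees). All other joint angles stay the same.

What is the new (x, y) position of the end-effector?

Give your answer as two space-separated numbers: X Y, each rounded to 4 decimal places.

Answer: 9.0518 4.6381

Derivation:
joint[0] = (0.0000, 0.0000)  (base)
link 0: phi[0] = -20 = -20 deg
  cos(-20 deg) = 0.9397, sin(-20 deg) = -0.3420
  joint[1] = (0.0000, 0.0000) + 1.7 * (0.9397, -0.3420) = (0.0000 + 1.5975, 0.0000 + -0.5814) = (1.5975, -0.5814)
link 1: phi[1] = -20 + 55 = 35 deg
  cos(35 deg) = 0.8192, sin(35 deg) = 0.5736
  joint[2] = (1.5975, -0.5814) + 9.1 * (0.8192, 0.5736) = (1.5975 + 7.4543, -0.5814 + 5.2195) = (9.0518, 4.6381)
End effector: (9.0518, 4.6381)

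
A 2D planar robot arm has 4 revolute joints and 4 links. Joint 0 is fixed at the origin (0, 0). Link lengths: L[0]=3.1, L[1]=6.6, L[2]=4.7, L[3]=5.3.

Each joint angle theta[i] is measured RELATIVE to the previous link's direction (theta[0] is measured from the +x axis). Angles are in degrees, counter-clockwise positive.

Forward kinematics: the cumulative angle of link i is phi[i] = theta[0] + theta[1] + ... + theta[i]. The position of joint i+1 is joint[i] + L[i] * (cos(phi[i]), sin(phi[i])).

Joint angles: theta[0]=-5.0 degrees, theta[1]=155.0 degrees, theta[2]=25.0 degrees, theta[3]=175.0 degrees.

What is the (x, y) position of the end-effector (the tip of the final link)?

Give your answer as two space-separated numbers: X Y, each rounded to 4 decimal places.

Answer: -2.0902 2.5191

Derivation:
joint[0] = (0.0000, 0.0000)  (base)
link 0: phi[0] = -5 = -5 deg
  cos(-5 deg) = 0.9962, sin(-5 deg) = -0.0872
  joint[1] = (0.0000, 0.0000) + 3.1 * (0.9962, -0.0872) = (0.0000 + 3.0882, 0.0000 + -0.2702) = (3.0882, -0.2702)
link 1: phi[1] = -5 + 155 = 150 deg
  cos(150 deg) = -0.8660, sin(150 deg) = 0.5000
  joint[2] = (3.0882, -0.2702) + 6.6 * (-0.8660, 0.5000) = (3.0882 + -5.7158, -0.2702 + 3.3000) = (-2.6276, 3.0298)
link 2: phi[2] = -5 + 155 + 25 = 175 deg
  cos(175 deg) = -0.9962, sin(175 deg) = 0.0872
  joint[3] = (-2.6276, 3.0298) + 4.7 * (-0.9962, 0.0872) = (-2.6276 + -4.6821, 3.0298 + 0.4096) = (-7.3097, 3.4394)
link 3: phi[3] = -5 + 155 + 25 + 175 = 350 deg
  cos(350 deg) = 0.9848, sin(350 deg) = -0.1736
  joint[4] = (-7.3097, 3.4394) + 5.3 * (0.9848, -0.1736) = (-7.3097 + 5.2195, 3.4394 + -0.9203) = (-2.0902, 2.5191)
End effector: (-2.0902, 2.5191)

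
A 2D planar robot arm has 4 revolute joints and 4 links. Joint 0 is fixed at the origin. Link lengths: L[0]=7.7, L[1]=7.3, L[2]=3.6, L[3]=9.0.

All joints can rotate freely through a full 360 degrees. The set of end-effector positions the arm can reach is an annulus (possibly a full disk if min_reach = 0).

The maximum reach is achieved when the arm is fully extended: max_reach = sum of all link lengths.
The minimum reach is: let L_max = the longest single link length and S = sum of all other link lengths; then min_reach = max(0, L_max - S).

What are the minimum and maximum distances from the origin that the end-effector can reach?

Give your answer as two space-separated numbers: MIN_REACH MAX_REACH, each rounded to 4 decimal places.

Link lengths: [7.7, 7.3, 3.6, 9.0]
max_reach = 7.7 + 7.3 + 3.6 + 9 = 27.6
L_max = max([7.7, 7.3, 3.6, 9.0]) = 9
S (sum of others) = 27.6 - 9 = 18.6
min_reach = max(0, 9 - 18.6) = max(0, -9.6) = 0

Answer: 0.0000 27.6000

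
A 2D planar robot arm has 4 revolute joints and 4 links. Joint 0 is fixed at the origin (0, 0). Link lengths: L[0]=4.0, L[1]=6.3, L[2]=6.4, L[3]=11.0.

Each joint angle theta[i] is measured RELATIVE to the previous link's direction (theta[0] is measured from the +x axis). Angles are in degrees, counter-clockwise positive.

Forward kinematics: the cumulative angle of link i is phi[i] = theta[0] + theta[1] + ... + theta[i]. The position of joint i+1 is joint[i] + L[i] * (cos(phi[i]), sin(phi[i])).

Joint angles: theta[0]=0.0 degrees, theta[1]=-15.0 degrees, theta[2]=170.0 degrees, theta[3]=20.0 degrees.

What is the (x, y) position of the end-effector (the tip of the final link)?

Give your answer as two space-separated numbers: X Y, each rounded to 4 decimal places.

joint[0] = (0.0000, 0.0000)  (base)
link 0: phi[0] = 0 = 0 deg
  cos(0 deg) = 1.0000, sin(0 deg) = 0.0000
  joint[1] = (0.0000, 0.0000) + 4 * (1.0000, 0.0000) = (0.0000 + 4.0000, 0.0000 + 0.0000) = (4.0000, 0.0000)
link 1: phi[1] = 0 + -15 = -15 deg
  cos(-15 deg) = 0.9659, sin(-15 deg) = -0.2588
  joint[2] = (4.0000, 0.0000) + 6.3 * (0.9659, -0.2588) = (4.0000 + 6.0853, 0.0000 + -1.6306) = (10.0853, -1.6306)
link 2: phi[2] = 0 + -15 + 170 = 155 deg
  cos(155 deg) = -0.9063, sin(155 deg) = 0.4226
  joint[3] = (10.0853, -1.6306) + 6.4 * (-0.9063, 0.4226) = (10.0853 + -5.8004, -1.6306 + 2.7048) = (4.2850, 1.0742)
link 3: phi[3] = 0 + -15 + 170 + 20 = 175 deg
  cos(175 deg) = -0.9962, sin(175 deg) = 0.0872
  joint[4] = (4.2850, 1.0742) + 11 * (-0.9962, 0.0872) = (4.2850 + -10.9581, 1.0742 + 0.9587) = (-6.6732, 2.0329)
End effector: (-6.6732, 2.0329)

Answer: -6.6732 2.0329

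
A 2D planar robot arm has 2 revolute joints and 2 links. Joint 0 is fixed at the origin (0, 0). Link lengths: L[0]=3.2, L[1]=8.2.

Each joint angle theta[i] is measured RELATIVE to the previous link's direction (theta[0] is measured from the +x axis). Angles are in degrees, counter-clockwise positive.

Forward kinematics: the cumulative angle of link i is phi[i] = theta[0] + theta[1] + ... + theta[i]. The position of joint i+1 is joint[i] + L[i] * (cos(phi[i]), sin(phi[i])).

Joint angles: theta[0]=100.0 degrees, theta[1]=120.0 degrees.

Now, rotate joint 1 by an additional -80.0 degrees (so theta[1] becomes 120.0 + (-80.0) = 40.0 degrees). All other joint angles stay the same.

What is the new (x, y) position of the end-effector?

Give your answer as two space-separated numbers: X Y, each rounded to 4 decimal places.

joint[0] = (0.0000, 0.0000)  (base)
link 0: phi[0] = 100 = 100 deg
  cos(100 deg) = -0.1736, sin(100 deg) = 0.9848
  joint[1] = (0.0000, 0.0000) + 3.2 * (-0.1736, 0.9848) = (0.0000 + -0.5557, 0.0000 + 3.1514) = (-0.5557, 3.1514)
link 1: phi[1] = 100 + 40 = 140 deg
  cos(140 deg) = -0.7660, sin(140 deg) = 0.6428
  joint[2] = (-0.5557, 3.1514) + 8.2 * (-0.7660, 0.6428) = (-0.5557 + -6.2816, 3.1514 + 5.2709) = (-6.8372, 8.4222)
End effector: (-6.8372, 8.4222)

Answer: -6.8372 8.4222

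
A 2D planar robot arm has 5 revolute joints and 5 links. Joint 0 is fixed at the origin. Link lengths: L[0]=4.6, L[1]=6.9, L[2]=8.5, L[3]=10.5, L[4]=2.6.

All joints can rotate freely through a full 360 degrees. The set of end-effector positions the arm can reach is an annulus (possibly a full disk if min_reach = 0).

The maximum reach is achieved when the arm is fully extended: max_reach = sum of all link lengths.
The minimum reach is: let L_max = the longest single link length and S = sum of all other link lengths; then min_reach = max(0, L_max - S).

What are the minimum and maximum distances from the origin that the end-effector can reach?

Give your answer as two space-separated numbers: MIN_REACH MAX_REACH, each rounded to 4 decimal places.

Answer: 0.0000 33.1000

Derivation:
Link lengths: [4.6, 6.9, 8.5, 10.5, 2.6]
max_reach = 4.6 + 6.9 + 8.5 + 10.5 + 2.6 = 33.1
L_max = max([4.6, 6.9, 8.5, 10.5, 2.6]) = 10.5
S (sum of others) = 33.1 - 10.5 = 22.6
min_reach = max(0, 10.5 - 22.6) = max(0, -12.1) = 0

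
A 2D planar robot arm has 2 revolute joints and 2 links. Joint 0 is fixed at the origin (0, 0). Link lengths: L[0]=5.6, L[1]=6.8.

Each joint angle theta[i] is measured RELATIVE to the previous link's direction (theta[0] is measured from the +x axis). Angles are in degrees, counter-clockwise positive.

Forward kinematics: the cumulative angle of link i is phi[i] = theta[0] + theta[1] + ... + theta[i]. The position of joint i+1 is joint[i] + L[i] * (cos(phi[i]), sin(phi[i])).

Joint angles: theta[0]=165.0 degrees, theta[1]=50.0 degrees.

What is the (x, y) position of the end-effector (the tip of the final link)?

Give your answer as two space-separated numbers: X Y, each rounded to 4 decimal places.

Answer: -10.9794 -2.4509

Derivation:
joint[0] = (0.0000, 0.0000)  (base)
link 0: phi[0] = 165 = 165 deg
  cos(165 deg) = -0.9659, sin(165 deg) = 0.2588
  joint[1] = (0.0000, 0.0000) + 5.6 * (-0.9659, 0.2588) = (0.0000 + -5.4092, 0.0000 + 1.4494) = (-5.4092, 1.4494)
link 1: phi[1] = 165 + 50 = 215 deg
  cos(215 deg) = -0.8192, sin(215 deg) = -0.5736
  joint[2] = (-5.4092, 1.4494) + 6.8 * (-0.8192, -0.5736) = (-5.4092 + -5.5702, 1.4494 + -3.9003) = (-10.9794, -2.4509)
End effector: (-10.9794, -2.4509)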